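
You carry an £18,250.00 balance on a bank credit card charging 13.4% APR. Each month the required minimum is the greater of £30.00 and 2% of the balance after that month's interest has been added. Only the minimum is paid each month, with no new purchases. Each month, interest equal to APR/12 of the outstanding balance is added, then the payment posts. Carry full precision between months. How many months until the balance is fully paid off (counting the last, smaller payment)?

Monthly rate r = 13.4%/12 = 1.11667% = 0.0111667.
While 2% of the post-interest balance exceeds £30.00, each month B ← (B·(1+r))·(1 − 0.02), i.e. B shrinks by the factor (1+r)·0.98 = 0.99094.
This holds for months 1–276. Entering month 277 the balance is £1,481.62; 2% of the post-interest balance is now below £30.00, so the flat £30.00 minimum applies from here.
From month 277 a fixed £30.00 at rate r clears £1,481.62 in 73 more payments. Total: 276 + 73 = 349 months.

349 months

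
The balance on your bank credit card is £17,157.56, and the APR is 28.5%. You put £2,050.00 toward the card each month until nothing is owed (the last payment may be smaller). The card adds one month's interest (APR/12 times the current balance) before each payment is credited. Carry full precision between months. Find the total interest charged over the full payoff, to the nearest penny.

£2,203.56

Monthly rate r = 28.5%/12 = 2.375% = 0.02375.
Payoff takes n = ⌈−ln(1 − rB₀/P)/ln(1+r)⌉ = ⌈9.442⌉ = 10 payments; the last is £911.12.
Total paid = 9·£2,050.00 + £911.12 = £19,361.12.
Total interest = total paid − principal = £19,361.12 − £17,157.56 = £2,203.56.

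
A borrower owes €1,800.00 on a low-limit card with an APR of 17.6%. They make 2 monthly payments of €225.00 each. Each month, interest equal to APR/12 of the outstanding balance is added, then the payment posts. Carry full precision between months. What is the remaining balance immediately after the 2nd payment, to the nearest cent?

Monthly rate r = 17.6%/12 = 1.46667% = 0.0146667.
Each month: B ← B·(1+r) − €225.00.
Month 1: interest €26.40; balance after payment €1,601.40.
Month 2: interest €23.49; balance after payment €1,399.89.

€1,399.89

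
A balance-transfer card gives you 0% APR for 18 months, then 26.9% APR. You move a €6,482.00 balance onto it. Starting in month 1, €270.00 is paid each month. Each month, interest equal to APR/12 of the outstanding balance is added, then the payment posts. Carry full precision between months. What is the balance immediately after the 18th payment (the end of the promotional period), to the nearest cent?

€1,622.00

Promo months 1–18 at r₀ = 0%/12 = 0; months 19+ at r₁ = 26.9%/12 = 0.0224167.
After month 18 (no interest yet): B = €6,482.00 − 18·€270.00 = €1,622.00.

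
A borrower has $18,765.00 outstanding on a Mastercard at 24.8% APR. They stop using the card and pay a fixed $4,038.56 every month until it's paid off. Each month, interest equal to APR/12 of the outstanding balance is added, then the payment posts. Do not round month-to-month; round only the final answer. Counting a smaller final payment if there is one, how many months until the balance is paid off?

5 months

Monthly rate r = 24.8%/12 = 2.06667% = 0.0206667.
Recurrence: B ← B·(1+r) − $4,038.56.
Month 1: interest $387.81; balance after payment $15,114.25.
Month 2: interest $312.36; balance after payment $11,388.05.
Month 3: interest $235.35; balance after payment $7,584.84.
Month 4: interest $156.75; balance after payment $3,703.04.
Month 5: interest $76.53; balance after payment $0.00.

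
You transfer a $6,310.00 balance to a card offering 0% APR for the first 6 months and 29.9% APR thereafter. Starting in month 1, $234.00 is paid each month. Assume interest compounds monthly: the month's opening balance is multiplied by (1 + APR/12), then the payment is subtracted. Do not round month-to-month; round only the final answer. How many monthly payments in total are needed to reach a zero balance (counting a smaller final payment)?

Promo months 1–6 at r₀ = 0%/12 = 0; months 7+ at r₁ = 29.9%/12 = 0.0249167.
After month 6 (no interest yet): B = $6,310.00 − 6·$234.00 = $4,906.00.
Then at r₁ with $234.00/mo: n₂ = −ln(1 − r₁·B/P)/ln(1+r₁) ≈ 30.03 → 31 more payments.

37 months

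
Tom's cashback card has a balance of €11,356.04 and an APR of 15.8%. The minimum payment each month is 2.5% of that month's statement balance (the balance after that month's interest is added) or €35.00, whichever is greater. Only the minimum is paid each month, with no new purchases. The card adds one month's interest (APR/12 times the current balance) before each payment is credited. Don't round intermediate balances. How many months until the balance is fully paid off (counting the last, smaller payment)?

Monthly rate r = 15.8%/12 = 1.31667% = 0.0131667.
While 2.5% of the post-interest balance exceeds €35.00, each month B ← (B·(1+r))·(1 − 0.025), i.e. B shrinks by the factor (1+r)·0.975 = 0.98784.
This holds for months 1–173. Entering month 174 the balance is €1,367.16; 2.5% of the post-interest balance is now below €35.00, so the flat €35.00 minimum applies from here.
From month 174 a fixed €35.00 at rate r clears €1,367.16 in 56 more payments. Total: 173 + 56 = 229 months.

229 months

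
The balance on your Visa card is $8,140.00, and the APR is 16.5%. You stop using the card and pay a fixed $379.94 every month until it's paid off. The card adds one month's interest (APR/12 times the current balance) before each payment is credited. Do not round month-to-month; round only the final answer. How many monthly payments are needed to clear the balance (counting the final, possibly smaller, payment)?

Monthly rate r = 16.5%/12 = 1.375% = 0.01375.
Recurrence: B ← B·(1+r) − $379.94.
Month 1: interest $111.92; balance after payment $7,871.98.
Month 2: interest $108.24; balance after payment $7,600.28.
Closed form: n = −ln(1 − rB₀/P)/ln(1+r) = −ln(0.70541)/ln(1.01375) ≈ 25.554, so the balance reaches zero during payment 26.

26 months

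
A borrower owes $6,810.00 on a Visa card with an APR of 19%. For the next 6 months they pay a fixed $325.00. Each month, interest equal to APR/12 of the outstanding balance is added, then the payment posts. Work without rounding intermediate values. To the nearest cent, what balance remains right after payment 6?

Monthly rate r = 19%/12 = 1.58333% = 0.0158333.
Each month: B ← B·(1+r) − $325.00.
Month 1: interest $107.83; balance after payment $6,592.82.
Month 2: interest $104.39; balance after payment $6,372.21.
Month 3: interest $100.89; balance after payment $6,148.10.
Month 4: interest $97.34; balance after payment $5,920.45.
Month 5: interest $93.74; balance after payment $5,689.19.
Month 6: interest $90.08; balance after payment $5,454.27.

$5,454.27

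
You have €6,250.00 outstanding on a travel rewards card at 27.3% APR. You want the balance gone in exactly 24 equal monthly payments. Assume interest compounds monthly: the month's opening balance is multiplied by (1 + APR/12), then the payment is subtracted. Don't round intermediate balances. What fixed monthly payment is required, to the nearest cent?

€340.83

Monthly rate r = 27.3%/12 = 2.275% = 0.02275.
Level-payment amortization: P = B₀·r / (1 − (1+r)^(−n)) = 6250.00·0.02275 / (1 − 1.02275^(−24)).
Denominator 1 − (1+r)^(−24) = 0.417182902.
P = 142.188 / 0.417182902 ≈ 340.83.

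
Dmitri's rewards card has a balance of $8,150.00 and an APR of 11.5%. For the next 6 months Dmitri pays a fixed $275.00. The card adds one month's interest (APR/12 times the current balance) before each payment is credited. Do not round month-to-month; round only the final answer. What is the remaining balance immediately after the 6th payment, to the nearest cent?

Monthly rate r = 11.5%/12 = 0.958333% = 0.00958333.
Each month: B ← B·(1+r) − $275.00.
Month 1: interest $78.10; balance after payment $7,953.10.
Month 2: interest $76.22; balance after payment $7,754.32.
Month 3: interest $74.31; balance after payment $7,553.63.
Month 4: interest $72.39; balance after payment $7,351.02.
Month 5: interest $70.45; balance after payment $7,146.47.
Month 6: interest $68.49; balance after payment $6,939.96.

$6,939.96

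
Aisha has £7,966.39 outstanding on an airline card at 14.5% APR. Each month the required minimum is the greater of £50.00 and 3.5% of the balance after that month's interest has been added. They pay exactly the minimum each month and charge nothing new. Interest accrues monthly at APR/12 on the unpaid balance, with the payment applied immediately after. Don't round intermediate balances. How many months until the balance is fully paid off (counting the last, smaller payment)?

Monthly rate r = 14.5%/12 = 1.20833% = 0.0120833.
While 3.5% of the post-interest balance exceeds £50.00, each month B ← (B·(1+r))·(1 − 0.035), i.e. B shrinks by the factor (1+r)·0.965 = 0.97666.
This holds for months 1–74. Entering month 75 the balance is £1,387.67; 3.5% of the post-interest balance is now below £50.00, so the flat £50.00 minimum applies from here.
From month 75 a fixed £50.00 at rate r clears £1,387.67 in 35 more payments. Total: 74 + 35 = 109 months.

109 months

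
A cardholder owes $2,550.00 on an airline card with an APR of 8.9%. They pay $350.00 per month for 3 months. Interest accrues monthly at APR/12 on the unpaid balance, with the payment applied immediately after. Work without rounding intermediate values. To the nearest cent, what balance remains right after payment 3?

$1,549.35

Monthly rate r = 8.9%/12 = 0.741667% = 0.00741667.
Each month: B ← B·(1+r) − $350.00.
Month 1: interest $18.91; balance after payment $2,218.91.
Month 2: interest $16.46; balance after payment $1,885.37.
Month 3: interest $13.98; balance after payment $1,549.35.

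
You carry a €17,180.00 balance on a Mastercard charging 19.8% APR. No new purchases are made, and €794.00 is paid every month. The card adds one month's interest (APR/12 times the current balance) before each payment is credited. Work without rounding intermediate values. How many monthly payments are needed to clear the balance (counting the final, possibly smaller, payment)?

27 months

Monthly rate r = 19.8%/12 = 1.65% = 0.0165.
Recurrence: B ← B·(1+r) − €794.00.
Month 1: interest €283.47; balance after payment €16,669.47.
Month 2: interest €275.05; balance after payment €16,150.52.
Closed form: n = −ln(1 − rB₀/P)/ln(1+r) = −ln(0.64298)/ln(1.0165) ≈ 26.986, so the balance reaches zero during payment 27.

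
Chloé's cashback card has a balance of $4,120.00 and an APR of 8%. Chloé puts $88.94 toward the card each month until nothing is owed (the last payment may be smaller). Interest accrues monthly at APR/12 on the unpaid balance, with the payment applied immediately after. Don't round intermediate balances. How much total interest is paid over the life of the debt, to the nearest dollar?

Monthly rate r = 8%/12 = 0.666667% = 0.00666667.
Payoff takes n = ⌈−ln(1 − rB₀/P)/ln(1+r)⌉ = ⌈55.588⌉ = 56 payments; the last is $52.39.
Total paid = 55·$88.94 + $52.39 = $4,944.09.
Total interest = total paid − principal = $4,944.09 − $4,120.00 = $824.09.

$824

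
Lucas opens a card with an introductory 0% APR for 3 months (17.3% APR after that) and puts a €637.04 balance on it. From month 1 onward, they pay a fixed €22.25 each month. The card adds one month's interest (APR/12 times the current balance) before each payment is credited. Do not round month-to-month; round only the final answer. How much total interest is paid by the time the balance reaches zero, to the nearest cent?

Promo months 1–3 at r₀ = 0%/12 = 0; months 4+ at r₁ = 17.3%/12 = 0.0144167.
After month 3 (no interest yet): B = €637.04 − 3·€22.25 = €570.29.
Then at r₁ with €22.25/mo: n₂ = −ln(1 − r₁·B/P)/ln(1+r₁) ≈ 32.23 → 33 more payments.
Total paid = 35·€22.25 + €5.04 = €783.79; interest = €783.79 − €637.04 = €146.75.

€146.75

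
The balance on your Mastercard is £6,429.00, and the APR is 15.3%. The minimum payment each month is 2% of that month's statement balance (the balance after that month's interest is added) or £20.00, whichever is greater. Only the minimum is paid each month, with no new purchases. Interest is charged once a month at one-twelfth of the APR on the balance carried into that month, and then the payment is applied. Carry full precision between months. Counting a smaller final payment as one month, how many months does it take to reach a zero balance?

328 months

Monthly rate r = 15.3%/12 = 1.275% = 0.01275.
While 2% of the post-interest balance exceeds £20.00, each month B ← (B·(1+r))·(1 − 0.02), i.e. B shrinks by the factor (1+r)·0.98 = 0.9925.
This holds for months 1–249. Entering month 250 the balance is £985.14; 2% of the post-interest balance is now below £20.00, so the flat £20.00 minimum applies from here.
From month 250 a fixed £20.00 at rate r clears £985.14 in 79 more payments. Total: 249 + 79 = 328 months.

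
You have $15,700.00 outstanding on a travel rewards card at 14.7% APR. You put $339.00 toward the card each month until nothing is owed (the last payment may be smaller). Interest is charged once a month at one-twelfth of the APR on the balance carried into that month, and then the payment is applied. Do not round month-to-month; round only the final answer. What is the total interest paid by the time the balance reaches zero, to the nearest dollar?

$7,626

Monthly rate r = 14.7%/12 = 1.225% = 0.01225.
Payoff takes n = ⌈−ln(1 − rB₀/P)/ln(1+r)⌉ = ⌈68.808⌉ = 69 payments; the last is $274.34.
Total paid = 68·$339.00 + $274.34 = $23,326.34.
Total interest = total paid − principal = $23,326.34 − $15,700.00 = $7,626.34.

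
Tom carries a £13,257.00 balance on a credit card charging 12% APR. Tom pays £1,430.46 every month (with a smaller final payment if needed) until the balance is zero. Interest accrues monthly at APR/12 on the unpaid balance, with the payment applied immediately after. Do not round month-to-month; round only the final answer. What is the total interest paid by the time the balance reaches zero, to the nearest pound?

Monthly rate r = 12%/12 = 1% = 0.01.
Payoff takes n = ⌈−ln(1 − rB₀/P)/ln(1+r)⌉ = ⌈9.774⌉ = 10 payments; the last is £1,108.66.
Total paid = 9·£1,430.46 + £1,108.66 = £13,982.80.
Total interest = total paid − principal = £13,982.80 − £13,257.00 = £725.80.

£726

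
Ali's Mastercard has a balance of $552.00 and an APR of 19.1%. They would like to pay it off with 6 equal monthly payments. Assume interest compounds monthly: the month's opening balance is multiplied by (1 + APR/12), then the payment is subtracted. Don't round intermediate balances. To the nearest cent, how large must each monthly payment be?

Monthly rate r = 19.1%/12 = 1.59167% = 0.0159167.
Level-payment amortization: P = B₀·r / (1 − (1+r)^(−n)) = 552.00·0.0159167 / (1 − 1.01592^(−6)).
Denominator 1 − (1+r)^(−6) = 0.0903978281.
P = 8.786 / 0.0903978281 ≈ 97.19.

$97.19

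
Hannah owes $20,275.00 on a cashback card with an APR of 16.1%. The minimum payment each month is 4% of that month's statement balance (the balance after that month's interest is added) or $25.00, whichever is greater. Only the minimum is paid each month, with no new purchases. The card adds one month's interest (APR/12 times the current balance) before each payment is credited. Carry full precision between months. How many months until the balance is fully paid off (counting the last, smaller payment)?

158 months

Monthly rate r = 16.1%/12 = 1.34167% = 0.0134167.
While 4% of the post-interest balance exceeds $25.00, each month B ← (B·(1+r))·(1 − 0.04), i.e. B shrinks by the factor (1+r)·0.96 = 0.97288.
This holds for months 1–128. Entering month 129 the balance is $600.55; 4% of the post-interest balance is now below $25.00, so the flat $25.00 minimum applies from here.
From month 129 a fixed $25.00 at rate r clears $600.55 in 30 more payments. Total: 128 + 30 = 158 months.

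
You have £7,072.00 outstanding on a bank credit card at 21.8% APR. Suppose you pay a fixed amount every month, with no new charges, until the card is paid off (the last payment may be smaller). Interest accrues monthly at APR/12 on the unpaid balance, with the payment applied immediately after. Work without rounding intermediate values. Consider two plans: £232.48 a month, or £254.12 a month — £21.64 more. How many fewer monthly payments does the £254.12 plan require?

5 fewer payments

Monthly rate r = 21.8%/12 = 1.81667% = 0.0181667.
At £232.48/mo: n = ⌈−ln(1 − rB₀/P)/ln(1+r)⌉ = 45 payments (last £158.03); total interest = total paid − £7,072.00 = £3,315.15.
At £254.12/mo: 40 payments (last £31.33); total interest £2,870.01.
Payments saved = 45 − 40 = 5.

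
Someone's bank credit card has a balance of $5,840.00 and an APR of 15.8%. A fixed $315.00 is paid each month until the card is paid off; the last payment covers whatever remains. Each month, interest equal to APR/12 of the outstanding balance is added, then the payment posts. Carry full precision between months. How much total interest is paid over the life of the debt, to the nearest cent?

$899.71

Monthly rate r = 15.8%/12 = 1.31667% = 0.0131667.
Payoff takes n = ⌈−ln(1 − rB₀/P)/ln(1+r)⌉ = ⌈21.394⌉ = 22 payments; the last is $124.71.
Total paid = 21·$315.00 + $124.71 = $6,739.71.
Total interest = total paid − principal = $6,739.71 − $5,840.00 = $899.71.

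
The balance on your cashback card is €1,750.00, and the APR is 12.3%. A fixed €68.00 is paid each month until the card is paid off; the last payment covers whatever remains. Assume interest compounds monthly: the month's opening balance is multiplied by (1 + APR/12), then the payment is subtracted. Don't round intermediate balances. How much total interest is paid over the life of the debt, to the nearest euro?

Monthly rate r = 12.3%/12 = 1.025% = 0.01025.
Payoff takes n = ⌈−ln(1 − rB₀/P)/ln(1+r)⌉ = ⌈30.029⌉ = 31 payments; the last is €2.02.
Total paid = 30·€68.00 + €2.02 = €2,042.02.
Total interest = total paid − principal = €2,042.02 − €1,750.00 = €292.02.

€292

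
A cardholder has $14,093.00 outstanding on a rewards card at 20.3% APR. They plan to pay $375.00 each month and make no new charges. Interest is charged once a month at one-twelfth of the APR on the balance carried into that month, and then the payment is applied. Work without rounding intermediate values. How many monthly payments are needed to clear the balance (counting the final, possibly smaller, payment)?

61 months

Monthly rate r = 20.3%/12 = 1.69167% = 0.0169167.
Recurrence: B ← B·(1+r) − $375.00.
Month 1: interest $238.41; balance after payment $13,956.41.
Month 2: interest $236.10; balance after payment $13,817.50.
Closed form: n = −ln(1 − rB₀/P)/ln(1+r) = −ln(0.36425)/ln(1.01692) ≈ 60.203, so the balance reaches zero during payment 61.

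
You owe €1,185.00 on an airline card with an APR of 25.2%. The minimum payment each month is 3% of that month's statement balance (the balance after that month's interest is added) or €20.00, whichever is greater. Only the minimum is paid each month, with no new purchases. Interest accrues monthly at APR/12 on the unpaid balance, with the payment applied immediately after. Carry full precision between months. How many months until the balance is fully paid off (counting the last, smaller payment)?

118 months

Monthly rate r = 25.2%/12 = 2.1% = 0.021.
While 3% of the post-interest balance exceeds €20.00, each month B ← (B·(1+r))·(1 − 0.03), i.e. B shrinks by the factor (1+r)·0.97 = 0.99037.
This holds for months 1–62. Entering month 63 the balance is €650.37; 3% of the post-interest balance is now below €20.00, so the flat €20.00 minimum applies from here.
From month 63 a fixed €20.00 at rate r clears €650.37 in 56 more payments. Total: 62 + 56 = 118 months.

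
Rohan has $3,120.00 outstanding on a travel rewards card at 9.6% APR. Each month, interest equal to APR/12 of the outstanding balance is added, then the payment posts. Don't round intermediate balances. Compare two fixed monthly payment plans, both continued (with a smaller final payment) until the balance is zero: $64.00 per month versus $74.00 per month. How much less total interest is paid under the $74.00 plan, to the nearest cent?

Monthly rate r = 9.6%/12 = 0.8% = 0.008.
At $64.00/mo: n = ⌈−ln(1 − rB₀/P)/ln(1+r)⌉ = 63 payments (last $2.18); total interest = total paid − $3,120.00 = $850.18.
At $74.00/mo: 52 payments (last $46.99); total interest $700.99.
Interest saved = $850.18 − $700.99 = $149.19.

$149.19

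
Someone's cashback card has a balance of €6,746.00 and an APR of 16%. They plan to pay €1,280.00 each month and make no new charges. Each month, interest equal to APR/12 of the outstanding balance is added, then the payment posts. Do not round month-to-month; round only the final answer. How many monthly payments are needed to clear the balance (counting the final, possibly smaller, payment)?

6 payments

Monthly rate r = 16%/12 = 1.33333% = 0.0133333.
Recurrence: B ← B·(1+r) − €1,280.00.
Month 1: interest €89.95; balance after payment €5,555.95.
Month 2: interest €74.08; balance after payment €4,350.03.
Month 3: interest €58.00; balance after payment €3,128.03.
Month 4: interest €41.71; balance after payment €1,889.73.
Month 5: interest €25.20; balance after payment €634.93.
Month 6: interest €8.47; balance after payment €0.00.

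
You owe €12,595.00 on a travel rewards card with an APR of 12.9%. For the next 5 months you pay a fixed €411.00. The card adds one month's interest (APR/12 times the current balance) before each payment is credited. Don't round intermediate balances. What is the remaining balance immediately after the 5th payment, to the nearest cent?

€11,187.03

Monthly rate r = 12.9%/12 = 1.075% = 0.01075.
Each month: B ← B·(1+r) − €411.00.
Month 1: interest €135.40; balance after payment €12,319.40.
Month 2: interest €132.43; balance after payment €12,040.83.
Month 3: interest €129.44; balance after payment €11,759.27.
Month 4: interest €126.41; balance after payment €11,474.68.
Month 5: interest €123.35; balance after payment €11,187.03.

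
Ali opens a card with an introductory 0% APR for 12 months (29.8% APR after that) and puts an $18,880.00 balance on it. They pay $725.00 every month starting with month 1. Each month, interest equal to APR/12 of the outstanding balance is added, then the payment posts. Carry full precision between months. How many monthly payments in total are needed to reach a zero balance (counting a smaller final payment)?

30 months

Promo months 1–12 at r₀ = 0%/12 = 0; months 13+ at r₁ = 29.8%/12 = 0.0248333.
After month 12 (no interest yet): B = $18,880.00 − 12·$725.00 = $10,180.00.
Then at r₁ with $725.00/mo: n₂ = −ln(1 − r₁·B/P)/ln(1+r₁) ≈ 17.48 → 18 more payments.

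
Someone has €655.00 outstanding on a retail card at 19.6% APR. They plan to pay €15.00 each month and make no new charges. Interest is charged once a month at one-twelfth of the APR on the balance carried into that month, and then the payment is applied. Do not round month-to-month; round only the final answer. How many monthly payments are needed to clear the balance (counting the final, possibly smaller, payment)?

78 months

Monthly rate r = 19.6%/12 = 1.63333% = 0.0163333.
Recurrence: B ← B·(1+r) − €15.00.
Month 1: interest €10.70; balance after payment €650.70.
Month 2: interest €10.63; balance after payment €646.33.
Closed form: n = −ln(1 − rB₀/P)/ln(1+r) = −ln(0.28678)/ln(1.01633) ≈ 77.095, so the balance reaches zero during payment 78.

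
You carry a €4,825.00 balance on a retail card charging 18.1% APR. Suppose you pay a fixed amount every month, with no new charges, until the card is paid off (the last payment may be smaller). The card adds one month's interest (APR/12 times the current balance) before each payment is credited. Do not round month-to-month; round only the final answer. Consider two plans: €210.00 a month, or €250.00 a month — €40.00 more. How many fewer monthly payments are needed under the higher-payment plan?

Monthly rate r = 18.1%/12 = 1.50833% = 0.0150833.
At €210.00/mo: n = ⌈−ln(1 − rB₀/P)/ln(1+r)⌉ = 29 payments (last €89.05); total interest = total paid − €4,825.00 = €1,144.05.
At €250.00/mo: 23 payments (last €245.46); total interest €920.46.
Payments saved = 29 − 23 = 6.

6 fewer payments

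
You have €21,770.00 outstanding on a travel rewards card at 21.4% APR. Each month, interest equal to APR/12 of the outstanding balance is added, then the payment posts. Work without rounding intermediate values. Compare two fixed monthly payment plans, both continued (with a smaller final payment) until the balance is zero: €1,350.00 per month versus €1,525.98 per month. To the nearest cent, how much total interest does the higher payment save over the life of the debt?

€550.77

Monthly rate r = 21.4%/12 = 1.78333% = 0.0178333.
At €1,350.00/mo: n = ⌈−ln(1 − rB₀/P)/ln(1+r)⌉ = 20 payments (last €249.15); total interest = total paid − €21,770.00 = €4,129.15.
At €1,525.98/mo: 17 payments (last €932.70); total interest €3,578.38.
Interest saved = €4,129.15 − €3,578.38 = €550.77.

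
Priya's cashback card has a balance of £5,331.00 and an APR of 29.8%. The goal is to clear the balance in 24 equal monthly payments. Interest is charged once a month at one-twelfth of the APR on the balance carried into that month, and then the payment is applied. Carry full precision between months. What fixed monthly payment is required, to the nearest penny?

£297.52

Monthly rate r = 29.8%/12 = 2.48333% = 0.0248333.
Level-payment amortization: P = B₀·r / (1 − (1+r)^(−n)) = 5331.00·0.0248333 / (1 − 1.02483^(−24)).
Denominator 1 − (1+r)^(−24) = 0.444962692.
P = 132.386 / 0.444962692 ≈ 297.52.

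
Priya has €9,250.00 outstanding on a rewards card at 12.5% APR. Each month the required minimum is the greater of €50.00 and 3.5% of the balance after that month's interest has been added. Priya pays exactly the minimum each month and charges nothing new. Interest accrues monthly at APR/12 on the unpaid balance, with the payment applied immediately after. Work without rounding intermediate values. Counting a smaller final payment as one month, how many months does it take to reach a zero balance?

Monthly rate r = 12.5%/12 = 1.04167% = 0.0104167.
While 3.5% of the post-interest balance exceeds €50.00, each month B ← (B·(1+r))·(1 − 0.035), i.e. B shrinks by the factor (1+r)·0.965 = 0.97505.
This holds for months 1–75. Entering month 76 the balance is €1,390.68; 3.5% of the post-interest balance is now below €50.00, so the flat €50.00 minimum applies from here.
From month 76 a fixed €50.00 at rate r clears €1,390.68 in 34 more payments. Total: 75 + 34 = 109 months.

109 months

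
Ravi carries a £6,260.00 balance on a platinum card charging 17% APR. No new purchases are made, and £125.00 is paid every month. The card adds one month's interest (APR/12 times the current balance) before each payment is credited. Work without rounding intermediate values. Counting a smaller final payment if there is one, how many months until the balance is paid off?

Monthly rate r = 17%/12 = 1.41667% = 0.0141667.
Recurrence: B ← B·(1+r) − £125.00.
Month 1: interest £88.68; balance after payment £6,223.68.
Month 2: interest £88.17; balance after payment £6,186.85.
Closed form: n = −ln(1 − rB₀/P)/ln(1+r) = −ln(0.29053)/ln(1.01417) ≈ 87.866, so the balance reaches zero during payment 88.

88 months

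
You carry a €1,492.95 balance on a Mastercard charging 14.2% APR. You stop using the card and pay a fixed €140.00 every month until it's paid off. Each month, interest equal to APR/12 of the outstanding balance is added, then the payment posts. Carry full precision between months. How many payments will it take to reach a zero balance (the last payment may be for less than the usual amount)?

12 months

Monthly rate r = 14.2%/12 = 1.18333% = 0.0118333.
Recurrence: B ← B·(1+r) − €140.00.
Month 1: interest €17.67; balance after payment €1,370.62.
Month 2: interest €16.22; balance after payment €1,246.84.
Closed form: n = −ln(1 − rB₀/P)/ln(1+r) = −ln(0.87381)/ln(1.01183) ≈ 11.467, so the balance reaches zero during payment 12.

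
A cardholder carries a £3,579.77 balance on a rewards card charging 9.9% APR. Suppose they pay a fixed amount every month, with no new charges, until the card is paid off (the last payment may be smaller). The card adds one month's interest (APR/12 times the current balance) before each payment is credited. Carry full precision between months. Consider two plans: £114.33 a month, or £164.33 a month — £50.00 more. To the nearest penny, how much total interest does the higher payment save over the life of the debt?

£196.03

Monthly rate r = 9.9%/12 = 0.825% = 0.00825.
At £114.33/mo: n = ⌈−ln(1 − rB₀/P)/ln(1+r)⌉ = 37 payments (last £42.53); total interest = total paid − £3,579.77 = £578.64.
At £164.33/mo: 25 payments (last £18.46); total interest £382.61.
Interest saved = £578.64 − £382.61 = £196.03.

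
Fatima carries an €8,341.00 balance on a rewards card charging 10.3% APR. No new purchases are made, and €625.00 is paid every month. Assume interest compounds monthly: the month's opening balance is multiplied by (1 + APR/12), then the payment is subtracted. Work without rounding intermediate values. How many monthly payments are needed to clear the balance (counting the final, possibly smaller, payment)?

15 payments

Monthly rate r = 10.3%/12 = 0.858333% = 0.00858333.
Recurrence: B ← B·(1+r) − €625.00.
Month 1: interest €71.59; balance after payment €7,787.59.
Month 2: interest €66.84; balance after payment €7,229.44.
Closed form: n = −ln(1 − rB₀/P)/ln(1+r) = −ln(0.88545)/ln(1.00858) ≈ 14.235, so the balance reaches zero during payment 15.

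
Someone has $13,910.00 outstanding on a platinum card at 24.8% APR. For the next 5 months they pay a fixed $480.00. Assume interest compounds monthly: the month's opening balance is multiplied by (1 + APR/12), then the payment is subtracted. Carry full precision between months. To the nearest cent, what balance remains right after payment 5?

Monthly rate r = 24.8%/12 = 2.06667% = 0.0206667.
Each month: B ← B·(1+r) − $480.00.
Month 1: interest $287.47; balance after payment $13,717.47.
Month 2: interest $283.49; balance after payment $13,520.97.
Month 3: interest $279.43; balance after payment $13,320.40.
Month 4: interest $275.29; balance after payment $13,115.69.
Month 5: interest $271.06; balance after payment $12,906.75.

$12,906.75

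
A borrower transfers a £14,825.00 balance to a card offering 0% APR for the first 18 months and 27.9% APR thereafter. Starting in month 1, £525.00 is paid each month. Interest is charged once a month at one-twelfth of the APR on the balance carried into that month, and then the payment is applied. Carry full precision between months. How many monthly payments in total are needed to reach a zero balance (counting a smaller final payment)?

30 payments

Promo months 1–18 at r₀ = 0%/12 = 0; months 19+ at r₁ = 27.9%/12 = 0.02325.
After month 18 (no interest yet): B = £14,825.00 − 18·£525.00 = £5,375.00.
Then at r₁ with £525.00/mo: n₂ = −ln(1 − r₁·B/P)/ln(1+r₁) ≈ 11.83 → 12 more payments.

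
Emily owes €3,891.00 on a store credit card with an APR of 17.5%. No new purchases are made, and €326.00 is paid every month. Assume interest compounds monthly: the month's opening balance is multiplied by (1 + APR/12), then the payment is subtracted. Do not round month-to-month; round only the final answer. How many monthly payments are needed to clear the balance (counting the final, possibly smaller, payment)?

Monthly rate r = 17.5%/12 = 1.45833% = 0.0145833.
Recurrence: B ← B·(1+r) − €326.00.
Month 1: interest €56.74; balance after payment €3,621.74.
Month 2: interest €52.82; balance after payment €3,348.56.
Closed form: n = −ln(1 − rB₀/P)/ln(1+r) = −ln(0.82594)/ln(1.01458) ≈ 13.209, so the balance reaches zero during payment 14.

14 months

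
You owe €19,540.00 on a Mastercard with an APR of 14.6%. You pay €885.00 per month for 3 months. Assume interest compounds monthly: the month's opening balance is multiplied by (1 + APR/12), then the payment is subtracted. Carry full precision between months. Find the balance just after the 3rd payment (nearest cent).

€17,574.49

Monthly rate r = 14.6%/12 = 1.21667% = 0.0121667.
Each month: B ← B·(1+r) − €885.00.
Month 1: interest €237.74; balance after payment €18,892.74.
Month 2: interest €229.86; balance after payment €18,237.60.
Month 3: interest €221.89; balance after payment €17,574.49.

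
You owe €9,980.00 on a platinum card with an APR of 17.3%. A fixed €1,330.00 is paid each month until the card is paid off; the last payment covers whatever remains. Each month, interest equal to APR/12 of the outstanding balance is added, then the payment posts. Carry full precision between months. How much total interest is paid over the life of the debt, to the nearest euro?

Monthly rate r = 17.3%/12 = 1.44167% = 0.0144167.
Payoff takes n = ⌈−ln(1 − rB₀/P)/ln(1+r)⌉ = ⌈7.999⌉ = 8 payments; the last is €1,328.17.
Total paid = 7·€1,330.00 + €1,328.17 = €10,638.17.
Total interest = total paid − principal = €10,638.17 − €9,980.00 = €658.17.

€658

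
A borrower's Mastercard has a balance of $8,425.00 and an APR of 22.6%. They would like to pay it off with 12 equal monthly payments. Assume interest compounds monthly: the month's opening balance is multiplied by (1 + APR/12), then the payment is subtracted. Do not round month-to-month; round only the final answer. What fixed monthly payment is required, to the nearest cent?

Monthly rate r = 22.6%/12 = 1.88333% = 0.0188333.
Level-payment amortization: P = B₀·r / (1 − (1+r)^(−n)) = 8425.00·0.0188333 / (1 − 1.01883^(−12)).
Denominator 1 − (1+r)^(−12) = 0.200603477.
P = 158.671 / 0.200603477 ≈ 790.97.

$790.97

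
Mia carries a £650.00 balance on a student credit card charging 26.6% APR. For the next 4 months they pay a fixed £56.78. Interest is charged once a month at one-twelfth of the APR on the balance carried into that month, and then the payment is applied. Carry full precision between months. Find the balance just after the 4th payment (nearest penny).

£474.79

Monthly rate r = 26.6%/12 = 2.21667% = 0.0221667.
Each month: B ← B·(1+r) − £56.78.
Month 1: interest £14.41; balance after payment £607.63.
Month 2: interest £13.47; balance after payment £564.32.
Month 3: interest £12.51; balance after payment £520.05.
Month 4: interest £11.53; balance after payment £474.79.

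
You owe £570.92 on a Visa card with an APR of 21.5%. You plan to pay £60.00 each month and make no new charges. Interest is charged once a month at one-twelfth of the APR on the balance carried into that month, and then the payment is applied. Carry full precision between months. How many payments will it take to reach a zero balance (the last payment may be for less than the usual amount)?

Monthly rate r = 21.5%/12 = 1.79167% = 0.0179167.
Recurrence: B ← B·(1+r) − £60.00.
Month 1: interest £10.23; balance after payment £521.15.
Month 2: interest £9.34; balance after payment £470.49.
Closed form: n = −ln(1 − rB₀/P)/ln(1+r) = −ln(0.82952)/ln(1.01792) ≈ 10.525, so the balance reaches zero during payment 11.

11 payments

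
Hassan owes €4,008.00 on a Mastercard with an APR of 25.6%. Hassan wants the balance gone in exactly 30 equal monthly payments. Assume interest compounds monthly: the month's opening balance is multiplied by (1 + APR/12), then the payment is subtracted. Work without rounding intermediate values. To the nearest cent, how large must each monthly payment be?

€182.25

Monthly rate r = 25.6%/12 = 2.13333% = 0.0213333.
Level-payment amortization: P = B₀·r / (1 − (1+r)^(−n)) = 4008.00·0.0213333 / (1 − 1.02133^(−30)).
Denominator 1 − (1+r)^(−30) = 0.469146344.
P = 85.504 / 0.469146344 ≈ 182.25.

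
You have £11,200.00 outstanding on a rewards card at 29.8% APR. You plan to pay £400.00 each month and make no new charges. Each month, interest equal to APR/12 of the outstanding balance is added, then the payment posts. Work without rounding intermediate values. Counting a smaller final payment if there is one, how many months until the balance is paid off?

Monthly rate r = 29.8%/12 = 2.48333% = 0.0248333.
Recurrence: B ← B·(1+r) − £400.00.
Month 1: interest £278.13; balance after payment £11,078.13.
Month 2: interest £275.11; balance after payment £10,953.24.
Closed form: n = −ln(1 − rB₀/P)/ln(1+r) = −ln(0.30467)/ln(1.02483) ≈ 48.452, so the balance reaches zero during payment 49.

49 months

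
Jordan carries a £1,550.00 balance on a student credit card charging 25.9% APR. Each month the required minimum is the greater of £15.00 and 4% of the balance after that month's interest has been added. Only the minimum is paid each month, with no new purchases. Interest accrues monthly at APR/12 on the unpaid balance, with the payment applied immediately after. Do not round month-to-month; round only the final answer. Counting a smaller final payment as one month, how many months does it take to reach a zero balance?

Monthly rate r = 25.9%/12 = 2.15833% = 0.0215833.
While 4% of the post-interest balance exceeds £15.00, each month B ← (B·(1+r))·(1 − 0.04), i.e. B shrinks by the factor (1+r)·0.96 = 0.98072.
This holds for months 1–74. Entering month 75 the balance is £367.00; 4% of the post-interest balance is now below £15.00, so the flat £15.00 minimum applies from here.
From month 75 a fixed £15.00 at rate r clears £367.00 in 36 more payments. Total: 74 + 36 = 110 months.

110 months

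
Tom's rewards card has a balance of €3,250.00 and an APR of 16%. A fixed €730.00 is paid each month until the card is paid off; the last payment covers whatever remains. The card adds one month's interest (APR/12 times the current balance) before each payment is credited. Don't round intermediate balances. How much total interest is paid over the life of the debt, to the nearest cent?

Monthly rate r = 16%/12 = 1.33333% = 0.0133333.
Payoff takes n = ⌈−ln(1 − rB₀/P)/ln(1+r)⌉ = ⌈4.620⌉ = 5 payments; the last is €453.88.
Total paid = 4·€730.00 + €453.88 = €3,373.88.
Total interest = total paid − principal = €3,373.88 − €3,250.00 = €123.88.

€123.88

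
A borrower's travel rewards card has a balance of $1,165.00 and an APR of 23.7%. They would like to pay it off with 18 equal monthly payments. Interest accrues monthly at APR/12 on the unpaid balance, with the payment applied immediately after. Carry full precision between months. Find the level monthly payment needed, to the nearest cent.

$77.54

Monthly rate r = 23.7%/12 = 1.975% = 0.01975.
Level-payment amortization: P = B₀·r / (1 − (1+r)^(−n)) = 1165.00·0.01975 / (1 − 1.01975^(−18)).
Denominator 1 − (1+r)^(−18) = 0.296744482.
P = 23.0087 / 0.296744482 ≈ 77.54.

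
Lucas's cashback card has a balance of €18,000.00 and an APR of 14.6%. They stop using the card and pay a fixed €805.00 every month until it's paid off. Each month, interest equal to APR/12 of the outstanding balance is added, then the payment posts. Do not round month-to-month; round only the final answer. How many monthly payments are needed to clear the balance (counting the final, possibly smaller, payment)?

27 payments

Monthly rate r = 14.6%/12 = 1.21667% = 0.0121667.
Recurrence: B ← B·(1+r) − €805.00.
Month 1: interest €219.00; balance after payment €17,414.00.
Month 2: interest €211.87; balance after payment €16,820.87.
Closed form: n = −ln(1 − rB₀/P)/ln(1+r) = −ln(0.72795)/ln(1.01217) ≈ 26.256, so the balance reaches zero during payment 27.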